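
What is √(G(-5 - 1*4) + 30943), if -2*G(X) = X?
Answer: √123790/2 ≈ 175.92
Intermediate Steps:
G(X) = -X/2
√(G(-5 - 1*4) + 30943) = √(-(-5 - 1*4)/2 + 30943) = √(-(-5 - 4)/2 + 30943) = √(-½*(-9) + 30943) = √(9/2 + 30943) = √(61895/2) = √123790/2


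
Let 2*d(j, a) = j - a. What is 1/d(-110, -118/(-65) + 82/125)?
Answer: -1625/91383 ≈ -0.017782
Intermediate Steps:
d(j, a) = j/2 - a/2 (d(j, a) = (j - a)/2 = j/2 - a/2)
1/d(-110, -118/(-65) + 82/125) = 1/((1/2)*(-110) - (-118/(-65) + 82/125)/2) = 1/(-55 - (-118*(-1/65) + 82*(1/125))/2) = 1/(-55 - (118/65 + 82/125)/2) = 1/(-55 - 1/2*4016/1625) = 1/(-55 - 2008/1625) = 1/(-91383/1625) = -1625/91383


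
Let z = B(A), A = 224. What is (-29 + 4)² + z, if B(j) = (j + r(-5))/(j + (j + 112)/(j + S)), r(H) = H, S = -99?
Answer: 17737375/28336 ≈ 625.97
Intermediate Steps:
B(j) = (-5 + j)/(j + (112 + j)/(-99 + j)) (B(j) = (j - 5)/(j + (j + 112)/(j - 99)) = (-5 + j)/(j + (112 + j)/(-99 + j)))
z = 27375/28336 (z = (495 + 224² - 104*224)/(112 + 224² - 98*224) = (495 + 50176 - 23296)/(112 + 50176 - 21952) = 27375/28336 ≈ 0.96609)
(-29 + 4)² + z = (-29 + 4)² + 27375/28336 = (-25)² + 27375/28336 = 625 + 27375/28336 = 17737375/28336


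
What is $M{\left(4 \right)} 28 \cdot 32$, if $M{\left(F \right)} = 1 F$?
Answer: $3584$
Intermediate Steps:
$M{\left(F \right)} = F$
$M{\left(4 \right)} 28 \cdot 32 = 4 \cdot 28 \cdot 32 = 112 \cdot 32 = 3584$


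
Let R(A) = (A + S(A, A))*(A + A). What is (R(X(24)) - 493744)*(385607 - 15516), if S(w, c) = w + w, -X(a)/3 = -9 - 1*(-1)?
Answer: -181451176208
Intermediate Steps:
X(a) = 24 (X(a) = -3*(-9 - 1*(-1)) = -3*(-9 + 1) = -3*(-8) = 24)
S(w, c) = 2*w
R(A) = 6*A² (R(A) = (A + 2*A)*(A + A) = (3*A)*(2*A) = 6*A²)
(R(X(24)) - 493744)*(385607 - 15516) = (6*24² - 493744)*(385607 - 15516) = (6*576 - 493744)*370091 = (3456 - 493744)*370091 = -490288*370091 = -181451176208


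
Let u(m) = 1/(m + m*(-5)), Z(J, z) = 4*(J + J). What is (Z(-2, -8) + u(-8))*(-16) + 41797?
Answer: 84105/2 ≈ 42053.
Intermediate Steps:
Z(J, z) = 8*J (Z(J, z) = 4*(2*J) = 8*J)
u(m) = -1/(4*m) (u(m) = 1/(m - 5*m) = 1/(-4*m) = -1/(4*m))
(Z(-2, -8) + u(-8))*(-16) + 41797 = (8*(-2) - ¼/(-8))*(-16) + 41797 = (-16 - ¼*(-⅛))*(-16) + 41797 = (-16 + 1/32)*(-16) + 41797 = -511/32*(-16) + 41797 = 511/2 + 41797 = 84105/2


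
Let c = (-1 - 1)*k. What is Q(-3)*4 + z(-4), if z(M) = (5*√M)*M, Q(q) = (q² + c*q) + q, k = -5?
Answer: -96 - 40*I ≈ -96.0 - 40.0*I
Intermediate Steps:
c = 10 (c = (-1 - 1)*(-5) = -2*(-5) = 10)
Q(q) = q² + 11*q (Q(q) = (q² + 10*q) + q = q² + 11*q)
z(M) = 5*M^(3/2)
Q(-3)*4 + z(-4) = -3*(11 - 3)*4 + 5*(-4)^(3/2) = -3*8*4 + 5*(-8*I) = -24*4 - 40*I = -96 - 40*I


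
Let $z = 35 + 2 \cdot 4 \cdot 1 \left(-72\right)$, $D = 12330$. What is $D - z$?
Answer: $12871$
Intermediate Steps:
$z = -541$ ($z = 35 + 8 \cdot 1 \left(-72\right) = 35 + 8 \left(-72\right) = 35 - 576 = -541$)
$D - z = 12330 - -541 = 12330 + 541 = 12871$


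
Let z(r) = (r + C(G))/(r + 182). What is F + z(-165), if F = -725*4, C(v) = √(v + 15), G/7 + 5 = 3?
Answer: -49464/17 ≈ -2909.6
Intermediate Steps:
G = -14 (G = -35 + 7*3 = -35 + 21 = -14)
C(v) = √(15 + v)
z(r) = (1 + r)/(182 + r) (z(r) = (r + √(15 - 14))/(r + 182) = (r + √1)/(182 + r) = (r + 1)/(182 + r) = (1 + r)/(182 + r))
F = -2900
F + z(-165) = -2900 + (1 - 165)/(182 - 165) = -2900 - 164/17 = -49464/17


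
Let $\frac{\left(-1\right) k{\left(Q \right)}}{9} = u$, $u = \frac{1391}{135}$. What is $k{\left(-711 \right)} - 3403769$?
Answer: $- \frac{51057926}{15} \approx -3.4039 \cdot 10^{6}$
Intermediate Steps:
$u = \frac{1391}{135}$ ($u = 1391 \cdot \frac{1}{135} = \frac{1391}{135} \approx 10.304$)
$k{\left(Q \right)} = - \frac{1391}{15}$ ($k{\left(Q \right)} = \left(-9\right) \frac{1391}{135} = - \frac{1391}{15}$)
$k{\left(-711 \right)} - 3403769 = - \frac{1391}{15} - 3403769 = - \frac{51057926}{15}$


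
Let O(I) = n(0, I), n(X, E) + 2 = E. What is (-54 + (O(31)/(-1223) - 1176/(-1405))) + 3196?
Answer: 5400343233/1718315 ≈ 3142.8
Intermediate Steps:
n(X, E) = -2 + E
O(I) = -2 + I
(-54 + (O(31)/(-1223) - 1176/(-1405))) + 3196 = (-54 + ((-2 + 31)/(-1223) - 1176/(-1405))) + 3196 = (-54 + (29*(-1/1223) - 1176*(-1/1405))) + 3196 = (-54 + (-29/1223 + 1176/1405)) + 3196 = (-54 + 1397503/1718315) + 3196 = -91391507/1718315 + 3196 = 5400343233/1718315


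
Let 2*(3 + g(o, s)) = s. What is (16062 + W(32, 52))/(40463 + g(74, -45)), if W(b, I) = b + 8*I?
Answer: 6604/16175 ≈ 0.40828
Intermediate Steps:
g(o, s) = -3 + s/2
(16062 + W(32, 52))/(40463 + g(74, -45)) = (16062 + (32 + 8*52))/(40463 + (-3 + (½)*(-45))) = (16062 + (32 + 416))/(40463 + (-3 - 45/2)) = (16062 + 448)/(40463 - 51/2) = 16510/(80875/2) = 16510*(2/80875) = 6604/16175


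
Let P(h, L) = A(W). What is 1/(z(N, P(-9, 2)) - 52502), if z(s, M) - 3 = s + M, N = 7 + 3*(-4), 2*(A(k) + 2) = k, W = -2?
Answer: -1/52507 ≈ -1.9045e-5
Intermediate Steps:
A(k) = -2 + k/2
P(h, L) = -3 (P(h, L) = -2 + (½)*(-2) = -2 - 1 = -3)
N = -5 (N = 7 - 12 = -5)
z(s, M) = 3 + M + s (z(s, M) = 3 + (s + M) = 3 + (M + s) = 3 + M + s)
1/(z(N, P(-9, 2)) - 52502) = 1/((3 - 3 - 5) - 52502) = 1/(-5 - 52502) = 1/(-52507) = -1/52507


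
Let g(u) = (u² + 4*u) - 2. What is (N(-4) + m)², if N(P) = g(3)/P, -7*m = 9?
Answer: 28561/784 ≈ 36.430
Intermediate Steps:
m = -9/7 (m = -⅐*9 = -9/7 ≈ -1.2857)
g(u) = -2 + u² + 4*u
N(P) = 19/P (N(P) = (-2 + 3² + 4*3)/P = (-2 + 9 + 12)/P = 19/P)
(N(-4) + m)² = (19/(-4) - 9/7)² = (19*(-¼) - 9/7)² = (-19/4 - 9/7)² = (-169/28)² = 28561/784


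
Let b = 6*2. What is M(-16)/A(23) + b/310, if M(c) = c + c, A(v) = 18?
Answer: -2426/1395 ≈ -1.7391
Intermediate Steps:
b = 12
M(c) = 2*c
M(-16)/A(23) + b/310 = (2*(-16))/18 + 12/310 = -32*1/18 + 12*(1/310) = -16/9 + 6/155 = -2426/1395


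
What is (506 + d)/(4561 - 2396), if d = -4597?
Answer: -4091/2165 ≈ -1.8896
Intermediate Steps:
(506 + d)/(4561 - 2396) = (506 - 4597)/(4561 - 2396) = -4091/2165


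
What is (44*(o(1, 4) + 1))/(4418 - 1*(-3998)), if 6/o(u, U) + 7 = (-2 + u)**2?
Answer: 0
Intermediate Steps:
o(u, U) = 6/(-7 + (-2 + u)**2)
(44*(o(1, 4) + 1))/(4418 - 1*(-3998)) = (44*(6/(-7 + (-2 + 1)**2) + 1))/(4418 - 1*(-3998)) = (44*(6/(-7 + (-1)**2) + 1))/(4418 + 3998) = (44*(6/(-7 + 1) + 1))/8416 = (44*(6/(-6) + 1))*(1/8416) = (44*(6*(-1/6) + 1))*(1/8416) = (44*(-1 + 1))*(1/8416) = (44*0)*(1/8416) = 0*(1/8416) = 0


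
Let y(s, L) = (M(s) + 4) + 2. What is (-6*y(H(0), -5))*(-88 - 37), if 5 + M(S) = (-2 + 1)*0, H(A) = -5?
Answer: 750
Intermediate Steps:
M(S) = -5 (M(S) = -5 + (-2 + 1)*0 = -5 - 1*0 = -5 + 0 = -5)
y(s, L) = 1 (y(s, L) = (-5 + 4) + 2 = -1 + 2 = 1)
(-6*y(H(0), -5))*(-88 - 37) = (-6*1)*(-88 - 37) = -6*(-125) = 750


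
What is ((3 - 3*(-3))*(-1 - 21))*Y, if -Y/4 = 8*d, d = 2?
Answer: 16896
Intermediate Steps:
Y = -64 (Y = -32*2 = -4*16 = -64)
((3 - 3*(-3))*(-1 - 21))*Y = ((3 - 3*(-3))*(-1 - 21))*(-64) = ((3 + 9)*(-22))*(-64) = (12*(-22))*(-64) = -264*(-64) = 16896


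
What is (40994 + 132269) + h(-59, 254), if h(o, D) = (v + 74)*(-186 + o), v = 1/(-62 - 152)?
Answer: 33198707/214 ≈ 1.5513e+5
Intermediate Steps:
v = -1/214 (v = 1/(-214) = -1/214 ≈ -0.0046729)
h(o, D) = -1472655/107 + 15835*o/214 (h(o, D) = (-1/214 + 74)*(-186 + o) = 15835*(-186 + o)/214 = -1472655/107 + 15835*o/214)
(40994 + 132269) + h(-59, 254) = (40994 + 132269) + (-1472655/107 + (15835/214)*(-59)) = 173263 + (-1472655/107 - 934265/214) = 173263 - 3879575/214 = 33198707/214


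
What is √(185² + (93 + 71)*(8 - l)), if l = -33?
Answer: √40949 ≈ 202.36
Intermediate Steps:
√(185² + (93 + 71)*(8 - l)) = √(185² + (93 + 71)*(8 - 1*(-33))) = √(34225 + 164*(8 + 33)) = √(34225 + 164*41) = √(34225 + 6724) = √40949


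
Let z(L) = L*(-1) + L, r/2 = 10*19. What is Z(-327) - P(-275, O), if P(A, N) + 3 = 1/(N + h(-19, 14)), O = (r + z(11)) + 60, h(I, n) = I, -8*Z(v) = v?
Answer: 147763/3368 ≈ 43.873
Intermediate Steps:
Z(v) = -v/8
r = 380 (r = 2*(10*19) = 2*190 = 380)
z(L) = 0 (z(L) = -L + L = 0)
O = 440 (O = (380 + 0) + 60 = 380 + 60 = 440)
P(A, N) = -3 + 1/(-19 + N) (P(A, N) = -3 + 1/(N - 19) = -3 + 1/(-19 + N))
Z(-327) - P(-275, O) = -⅛*(-327) - (58 - 3*440)/(-19 + 440) = 327/8 - (58 - 1320)/421 = 327/8 - (-1262)/421 = 327/8 - 1*(-1262/421) = 327/8 + 1262/421 = 147763/3368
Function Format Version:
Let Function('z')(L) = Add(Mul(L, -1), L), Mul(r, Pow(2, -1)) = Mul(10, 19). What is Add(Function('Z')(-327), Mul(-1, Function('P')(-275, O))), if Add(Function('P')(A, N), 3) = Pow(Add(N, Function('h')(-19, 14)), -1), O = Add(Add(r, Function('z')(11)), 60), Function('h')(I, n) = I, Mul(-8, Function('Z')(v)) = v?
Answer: Rational(147763, 3368) ≈ 43.873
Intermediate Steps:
Function('Z')(v) = Mul(Rational(-1, 8), v)
r = 380 (r = Mul(2, Mul(10, 19)) = Mul(2, 190) = 380)
Function('z')(L) = 0 (Function('z')(L) = Add(Mul(-1, L), L) = 0)
O = 440 (O = Add(Add(380, 0), 60) = Add(380, 60) = 440)
Function('P')(A, N) = Add(-3, Pow(Add(-19, N), -1)) (Function('P')(A, N) = Add(-3, Pow(Add(N, -19), -1)) = Add(-3, Pow(Add(-19, N), -1)))
Add(Function('Z')(-327), Mul(-1, Function('P')(-275, O))) = Add(Mul(Rational(-1, 8), -327), Mul(-1, Mul(Pow(Add(-19, 440), -1), Add(58, Mul(-3, 440))))) = Add(Rational(327, 8), Mul(-1, Mul(Pow(421, -1), Add(58, -1320)))) = Add(Rational(327, 8), Mul(-1, Mul(Rational(1, 421), -1262))) = Add(Rational(327, 8), Mul(-1, Rational(-1262, 421))) = Add(Rational(327, 8), Rational(1262, 421)) = Rational(147763, 3368)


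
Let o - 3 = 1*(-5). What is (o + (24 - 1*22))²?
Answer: 0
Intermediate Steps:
o = -2 (o = 3 + 1*(-5) = 3 - 5 = -2)
(o + (24 - 1*22))² = (-2 + (24 - 1*22))² = (-2 + (24 - 22))² = (-2 + 2)² = 0² = 0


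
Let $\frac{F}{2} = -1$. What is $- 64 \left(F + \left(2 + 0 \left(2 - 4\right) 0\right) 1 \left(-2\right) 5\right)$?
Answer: $1408$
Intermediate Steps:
$F = -2$ ($F = 2 \left(-1\right) = -2$)
$- 64 \left(F + \left(2 + 0 \left(2 - 4\right) 0\right) 1 \left(-2\right) 5\right) = - 64 \left(-2 + \left(2 + 0 \left(2 - 4\right) 0\right) 1 \left(-2\right) 5\right) = - 64 \left(-2 + \left(2 + 0 \left(-2\right) 0\right) \left(\left(-2\right) 5\right)\right) = - 64 \left(-2 + \left(2 + 0 \cdot 0\right) \left(-10\right)\right) = - 64 \left(-2 + \left(2 + 0\right) \left(-10\right)\right) = - 64 \left(-2 + 2 \left(-10\right)\right) = - 64 \left(-2 - 20\right) = \left(-64\right) \left(-22\right) = 1408$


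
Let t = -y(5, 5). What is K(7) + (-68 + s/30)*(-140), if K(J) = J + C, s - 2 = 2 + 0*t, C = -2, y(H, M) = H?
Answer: 28519/3 ≈ 9506.3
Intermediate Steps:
t = -5 (t = -1*5 = -5)
s = 4 (s = 2 + (2 + 0*(-5)) = 2 + (2 + 0) = 2 + 2 = 4)
K(J) = -2 + J (K(J) = J - 2 = -2 + J)
K(7) + (-68 + s/30)*(-140) = (-2 + 7) + (-68 + 4/30)*(-140) = 5 + (-68 + 4*(1/30))*(-140) = 5 + (-68 + 2/15)*(-140) = 5 - 1018/15*(-140) = 5 + 28504/3 = 28519/3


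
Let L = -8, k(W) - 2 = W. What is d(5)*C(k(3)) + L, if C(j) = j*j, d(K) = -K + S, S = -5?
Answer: -258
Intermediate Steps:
k(W) = 2 + W
d(K) = -5 - K (d(K) = -K - 5 = -5 - K)
C(j) = j²
d(5)*C(k(3)) + L = (-5 - 1*5)*(2 + 3)² - 8 = (-5 - 5)*5² - 8 = -10*25 - 8 = -250 - 8 = -258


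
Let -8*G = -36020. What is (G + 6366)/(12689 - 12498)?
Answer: 21737/382 ≈ 56.903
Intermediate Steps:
G = 9005/2 (G = -1/8*(-36020) = 9005/2 ≈ 4502.5)
(G + 6366)/(12689 - 12498) = (9005/2 + 6366)/(12689 - 12498) = (21737/2)/191 = (21737/2)*(1/191) = 21737/382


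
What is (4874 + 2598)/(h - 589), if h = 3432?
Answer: 7472/2843 ≈ 2.6282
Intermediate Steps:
(4874 + 2598)/(h - 589) = (4874 + 2598)/(3432 - 589) = 7472/2843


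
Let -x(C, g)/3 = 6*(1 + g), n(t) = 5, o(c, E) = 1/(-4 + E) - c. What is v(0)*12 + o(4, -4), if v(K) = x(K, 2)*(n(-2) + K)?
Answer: -25953/8 ≈ -3244.1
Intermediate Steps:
x(C, g) = -18 - 18*g (x(C, g) = -18*(1 + g) = -3*(6 + 6*g) = -18 - 18*g)
v(K) = -270 - 54*K (v(K) = (-18 - 18*2)*(5 + K) = (-18 - 36)*(5 + K) = -54*(5 + K) = -270 - 54*K)
v(0)*12 + o(4, -4) = (-270 - 54*0)*12 + (1 + 4*4 - 1*(-4)*4)/(-4 - 4) = (-270 + 0)*12 + (1 + 16 + 16)/(-8) = -270*12 - ⅛*33 = -3240 - 33/8 = -25953/8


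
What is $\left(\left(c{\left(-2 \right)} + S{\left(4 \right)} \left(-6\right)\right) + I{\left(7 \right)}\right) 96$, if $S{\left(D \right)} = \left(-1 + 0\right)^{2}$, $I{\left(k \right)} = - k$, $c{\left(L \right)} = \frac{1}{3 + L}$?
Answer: $-1152$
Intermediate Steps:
$S{\left(D \right)} = 1$ ($S{\left(D \right)} = \left(-1\right)^{2} = 1$)
$\left(\left(c{\left(-2 \right)} + S{\left(4 \right)} \left(-6\right)\right) + I{\left(7 \right)}\right) 96 = \left(\left(\frac{1}{3 - 2} + 1 \left(-6\right)\right) - 7\right) 96 = \left(\left(1^{-1} - 6\right) - 7\right) 96 = \left(\left(1 - 6\right) - 7\right) 96 = \left(-5 - 7\right) 96 = \left(-12\right) 96 = -1152$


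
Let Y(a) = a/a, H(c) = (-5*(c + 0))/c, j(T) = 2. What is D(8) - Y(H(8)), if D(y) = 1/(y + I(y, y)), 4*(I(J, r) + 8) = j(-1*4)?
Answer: 1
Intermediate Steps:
H(c) = -5 (H(c) = (-5*c)/c = -5)
I(J, r) = -15/2 (I(J, r) = -8 + (¼)*2 = -8 + ½ = -15/2)
D(y) = 1/(-15/2 + y) (D(y) = 1/(y - 15/2) = 1/(-15/2 + y))
Y(a) = 1
D(8) - Y(H(8)) = 2/(-15 + 2*8) - 1*1 = 2/(-15 + 16) - 1 = 2/1 - 1 = 2*1 - 1 = 2 - 1 = 1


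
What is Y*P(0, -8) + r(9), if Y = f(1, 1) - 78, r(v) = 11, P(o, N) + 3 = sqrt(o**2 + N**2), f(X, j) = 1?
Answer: -374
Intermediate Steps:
P(o, N) = -3 + sqrt(N**2 + o**2) (P(o, N) = -3 + sqrt(o**2 + N**2) = -3 + sqrt(N**2 + o**2))
Y = -77 (Y = 1 - 78 = -77)
Y*P(0, -8) + r(9) = -77*(-3 + sqrt((-8)**2 + 0**2)) + 11 = -77*(-3 + sqrt(64 + 0)) + 11 = -77*(-3 + sqrt(64)) + 11 = -77*(-3 + 8) + 11 = -77*5 + 11 = -385 + 11 = -374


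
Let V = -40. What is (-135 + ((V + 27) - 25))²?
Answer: 29929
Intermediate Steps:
(-135 + ((V + 27) - 25))² = (-135 + ((-40 + 27) - 25))² = (-135 + (-13 - 25))² = (-135 - 38)² = (-173)² = 29929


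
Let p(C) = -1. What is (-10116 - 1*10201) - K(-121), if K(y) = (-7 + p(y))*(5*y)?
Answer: -25157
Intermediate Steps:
K(y) = -40*y (K(y) = (-7 - 1)*(5*y) = -40*y)
(-10116 - 1*10201) - K(-121) = (-10116 - 1*10201) - (-40)*(-121) = (-10116 - 10201) - 1*4840 = -20317 - 4840 = -25157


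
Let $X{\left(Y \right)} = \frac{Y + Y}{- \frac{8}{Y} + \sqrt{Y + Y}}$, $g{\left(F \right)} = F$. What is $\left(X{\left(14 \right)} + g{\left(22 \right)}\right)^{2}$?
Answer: $\frac{61877888}{114921} + \frac{10501288 \sqrt{7}}{114921} \approx 780.2$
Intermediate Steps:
$X{\left(Y \right)} = \frac{2 Y}{- \frac{8}{Y} + \sqrt{2} \sqrt{Y}}$ ($X{\left(Y \right)} = \frac{2 Y}{- \frac{8}{Y} + \sqrt{2 Y}} = \frac{2 Y}{- \frac{8}{Y} + \sqrt{2} \sqrt{Y}}$)
$\left(X{\left(14 \right)} + g{\left(22 \right)}\right)^{2} = \left(\frac{2 \cdot 14^{2}}{-8 + \sqrt{2} \cdot 14^{\frac{3}{2}}} + 22\right)^{2} = \left(2 \cdot 196 \frac{1}{-8 + \sqrt{2} \cdot 14 \sqrt{14}} + 22\right)^{2} = \left(2 \cdot 196 \frac{1}{-8 + 28 \sqrt{7}} + 22\right)^{2} = \left(\frac{392}{-8 + 28 \sqrt{7}} + 22\right)^{2} = \left(22 + \frac{392}{-8 + 28 \sqrt{7}}\right)^{2}$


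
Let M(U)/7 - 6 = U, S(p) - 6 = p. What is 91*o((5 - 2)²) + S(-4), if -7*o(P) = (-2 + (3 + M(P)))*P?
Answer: -12400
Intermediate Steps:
S(p) = 6 + p
M(U) = 42 + 7*U
o(P) = -P*(43 + 7*P)/7 (o(P) = -(-2 + (3 + (42 + 7*P)))*P/7 = -(-2 + (45 + 7*P))*P/7 = -(43 + 7*P)*P/7 = -P*(43 + 7*P)/7)
91*o((5 - 2)²) + S(-4) = 91*(-(5 - 2)²*(43 + 7*(5 - 2)²)/7) + (6 - 4) = 91*(-⅐*3²*(43 + 7*3²)) + 2 = 91*(-⅐*9*(43 + 7*9)) + 2 = 91*(-⅐*9*(43 + 63)) + 2 = 91*(-⅐*9*106) + 2 = 91*(-954/7) + 2 = -12402 + 2 = -12400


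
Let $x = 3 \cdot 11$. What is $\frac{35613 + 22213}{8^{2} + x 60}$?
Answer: $\frac{28913}{1022} \approx 28.291$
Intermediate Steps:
$x = 33$
$\frac{35613 + 22213}{8^{2} + x 60} = \frac{35613 + 22213}{8^{2} + 33 \cdot 60} = \frac{57826}{64 + 1980} = \frac{57826}{2044} = 57826 \cdot \frac{1}{2044} = \frac{28913}{1022}$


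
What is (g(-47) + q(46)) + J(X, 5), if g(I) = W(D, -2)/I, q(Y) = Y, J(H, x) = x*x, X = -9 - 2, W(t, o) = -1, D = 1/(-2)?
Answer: 3338/47 ≈ 71.021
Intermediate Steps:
D = -½ ≈ -0.50000
X = -11
J(H, x) = x²
g(I) = -1/I
(g(-47) + q(46)) + J(X, 5) = (-1/(-47) + 46) + 5² = (-1*(-1/47) + 46) + 25 = (1/47 + 46) + 25 = 2163/47 + 25 = 3338/47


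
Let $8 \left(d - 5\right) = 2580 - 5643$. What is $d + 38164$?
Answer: $\frac{302289}{8} \approx 37786.0$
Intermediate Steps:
$d = - \frac{3023}{8}$ ($d = 5 + \frac{2580 - 5643}{8} = 5 + \frac{1}{8} \left(-3063\right) = 5 - \frac{3063}{8} = - \frac{3023}{8} \approx -377.88$)
$d + 38164 = - \frac{3023}{8} + 38164 = \frac{302289}{8}$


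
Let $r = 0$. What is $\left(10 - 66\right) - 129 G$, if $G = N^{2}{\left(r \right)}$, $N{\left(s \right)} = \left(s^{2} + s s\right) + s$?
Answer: $-56$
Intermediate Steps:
$N{\left(s \right)} = s + 2 s^{2}$ ($N{\left(s \right)} = \left(s^{2} + s^{2}\right) + s = 2 s^{2} + s = s + 2 s^{2}$)
$G = 0$ ($G = \left(0 \left(1 + 2 \cdot 0\right)\right)^{2} = \left(0 \left(1 + 0\right)\right)^{2} = \left(0 \cdot 1\right)^{2} = 0^{2} = 0$)
$\left(10 - 66\right) - 129 G = \left(10 - 66\right) - 0 = -56 + 0 = -56$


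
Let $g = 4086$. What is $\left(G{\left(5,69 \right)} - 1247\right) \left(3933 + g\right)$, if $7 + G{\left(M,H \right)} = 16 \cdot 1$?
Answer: $-9927522$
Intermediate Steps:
$G{\left(M,H \right)} = 9$ ($G{\left(M,H \right)} = -7 + 16 \cdot 1 = -7 + 16 = 9$)
$\left(G{\left(5,69 \right)} - 1247\right) \left(3933 + g\right) = \left(9 - 1247\right) \left(3933 + 4086\right) = \left(-1238\right) 8019 = -9927522$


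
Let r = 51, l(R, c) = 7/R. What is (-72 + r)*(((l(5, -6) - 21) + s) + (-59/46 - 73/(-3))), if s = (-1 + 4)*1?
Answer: -31157/230 ≈ -135.47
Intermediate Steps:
s = 3 (s = 3*1 = 3)
(-72 + r)*(((l(5, -6) - 21) + s) + (-59/46 - 73/(-3))) = (-72 + 51)*(((7/5 - 21) + 3) + (-59/46 - 73/(-3))) = -21*(((7*(⅕) - 21) + 3) + (-59*1/46 - 73*(-⅓))) = -21*(((7/5 - 21) + 3) + (-59/46 + 73/3)) = -21*((-98/5 + 3) + 3181/138) = -21*(-83/5 + 3181/138) = -21*4451/690 = -31157/230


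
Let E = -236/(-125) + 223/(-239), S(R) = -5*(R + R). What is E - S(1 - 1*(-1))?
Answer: 626029/29875 ≈ 20.955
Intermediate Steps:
S(R) = -10*R
E = 28529/29875 (E = -236*(-1/125) + 223*(-1/239) = 236/125 - 223/239 = 28529/29875 ≈ 0.95495)
E - S(1 - 1*(-1)) = 28529/29875 - (-10)*(1 - 1*(-1)) = 28529/29875 - (-10)*(1 + 1) = 28529/29875 - (-10)*2 = 28529/29875 - 1*(-20) = 28529/29875 + 20 = 626029/29875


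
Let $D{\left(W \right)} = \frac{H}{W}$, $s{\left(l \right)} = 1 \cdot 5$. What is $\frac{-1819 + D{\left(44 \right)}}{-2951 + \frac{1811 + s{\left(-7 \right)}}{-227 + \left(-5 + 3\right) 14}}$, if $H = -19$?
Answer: $\frac{20414025}{33190124} \approx 0.61506$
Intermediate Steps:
$s{\left(l \right)} = 5$
$D{\left(W \right)} = - \frac{19}{W}$
$\frac{-1819 + D{\left(44 \right)}}{-2951 + \frac{1811 + s{\left(-7 \right)}}{-227 + \left(-5 + 3\right) 14}} = \frac{-1819 - \frac{19}{44}}{-2951 + \frac{1811 + 5}{-227 + \left(-5 + 3\right) 14}} = \frac{-1819 - \frac{19}{44}}{-2951 + \frac{1816}{-227 - 28}} = - \frac{80055}{44 \left(-2951 + \frac{1816}{-255}\right)} = - \frac{80055}{44 \left(-2951 + 1816 \left(- \frac{1}{255}\right)\right)} = - \frac{80055}{44 \left(-2951 - \frac{1816}{255}\right)} = - \frac{80055}{44 \left(- \frac{754321}{255}\right)} = \left(- \frac{80055}{44}\right) \left(- \frac{255}{754321}\right) = \frac{20414025}{33190124}$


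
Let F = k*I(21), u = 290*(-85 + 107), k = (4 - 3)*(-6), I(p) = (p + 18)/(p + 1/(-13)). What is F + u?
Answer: 866159/136 ≈ 6368.8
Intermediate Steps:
I(p) = (18 + p)/(-1/13 + p) (I(p) = (18 + p)/(p - 1/13) = (18 + p)/(-1/13 + p))
k = -6 (k = 1*(-6) = -6)
u = 6380 (u = 290*22 = 6380)
F = -1521/136 (F = -78*(18 + 21)/(-1 + 13*21) = -78*39/(-1 + 273) = -78*39/272 = -6*507/272 = -1521/136 ≈ -11.184)
F + u = -1521/136 + 6380 = 866159/136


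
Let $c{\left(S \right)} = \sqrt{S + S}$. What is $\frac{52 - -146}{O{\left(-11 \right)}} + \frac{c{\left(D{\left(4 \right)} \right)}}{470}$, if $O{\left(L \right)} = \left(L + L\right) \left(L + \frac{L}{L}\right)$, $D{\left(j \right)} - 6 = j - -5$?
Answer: $\frac{9}{10} + \frac{\sqrt{30}}{470} \approx 0.91165$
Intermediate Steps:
$D{\left(j \right)} = 11 + j$ ($D{\left(j \right)} = 6 + \left(j - -5\right) = 6 + \left(j + 5\right) = 6 + \left(5 + j\right) = 11 + j$)
$c{\left(S \right)} = \sqrt{2} \sqrt{S}$ ($c{\left(S \right)} = \sqrt{2 S} = \sqrt{2} \sqrt{S}$)
$O{\left(L \right)} = 2 L \left(1 + L\right)$ ($O{\left(L \right)} = 2 L \left(L + 1\right) = 2 L \left(1 + L\right)$)
$\frac{52 - -146}{O{\left(-11 \right)}} + \frac{c{\left(D{\left(4 \right)} \right)}}{470} = \frac{52 - -146}{2 \left(-11\right) \left(1 - 11\right)} + \frac{\sqrt{2} \sqrt{11 + 4}}{470} = \frac{52 + 146}{2 \left(-11\right) \left(-10\right)} + \sqrt{2} \sqrt{15} \cdot \frac{1}{470} = \frac{198}{220} + \sqrt{30} \cdot \frac{1}{470} = 198 \cdot \frac{1}{220} + \frac{\sqrt{30}}{470} = \frac{9}{10} + \frac{\sqrt{30}}{470}$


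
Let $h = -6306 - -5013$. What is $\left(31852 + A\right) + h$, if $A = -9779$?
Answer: $20780$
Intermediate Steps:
$h = -1293$ ($h = -6306 + 5013 = -1293$)
$\left(31852 + A\right) + h = \left(31852 - 9779\right) - 1293 = 22073 - 1293 = 20780$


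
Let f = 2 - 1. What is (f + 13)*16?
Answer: 224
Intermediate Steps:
f = 1
(f + 13)*16 = (1 + 13)*16 = 14*16 = 224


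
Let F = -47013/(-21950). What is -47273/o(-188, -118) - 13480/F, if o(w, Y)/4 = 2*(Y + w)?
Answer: -240702160817/38362608 ≈ -6274.4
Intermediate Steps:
o(w, Y) = 8*Y + 8*w (o(w, Y) = 4*(2*(Y + w)) = 4*(2*Y + 2*w) = 8*Y + 8*w)
F = 47013/21950 (F = -47013*(-1/21950) = 47013/21950 ≈ 2.1418)
-47273/o(-188, -118) - 13480/F = -47273/(8*(-118) + 8*(-188)) - 13480/47013/21950 = -47273/(-944 - 1504) - 13480*21950/47013 = -47273/(-2448) - 295886000/47013 = -47273*(-1/2448) - 295886000/47013 = 47273/2448 - 295886000/47013 = -240702160817/38362608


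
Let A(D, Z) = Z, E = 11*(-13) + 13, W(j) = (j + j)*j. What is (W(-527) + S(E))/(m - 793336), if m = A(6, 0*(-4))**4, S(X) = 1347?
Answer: -556805/793336 ≈ -0.70185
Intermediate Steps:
W(j) = 2*j**2 (W(j) = (2*j)*j = 2*j**2)
E = -130 (E = -143 + 13 = -130)
m = 0 (m = (0*(-4))**4 = 0**4 = 0)
(W(-527) + S(E))/(m - 793336) = (2*(-527)**2 + 1347)/(0 - 793336) = (2*277729 + 1347)/(-793336) = (555458 + 1347)*(-1/793336) = 556805*(-1/793336) = -556805/793336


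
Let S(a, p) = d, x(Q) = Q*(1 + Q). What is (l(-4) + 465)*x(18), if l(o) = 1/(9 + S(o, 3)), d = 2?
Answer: 1749672/11 ≈ 1.5906e+5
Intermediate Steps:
S(a, p) = 2
l(o) = 1/11 (l(o) = 1/(9 + 2) = 1/11)
(l(-4) + 465)*x(18) = (1/11 + 465)*(18*(1 + 18)) = 5116*(18*19)/11 = (5116/11)*342 = 1749672/11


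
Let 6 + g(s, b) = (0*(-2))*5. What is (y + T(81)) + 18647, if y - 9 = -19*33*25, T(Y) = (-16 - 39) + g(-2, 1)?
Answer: 2920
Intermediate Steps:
g(s, b) = -6 (g(s, b) = -6 + (0*(-2))*5 = -6 + 0*5 = -6 + 0 = -6)
T(Y) = -61 (T(Y) = (-16 - 39) - 6 = -55 - 6 = -61)
y = -15666 (y = 9 - 19*33*25 = 9 - 627*25 = 9 - 15675 = -15666)
(y + T(81)) + 18647 = (-15666 - 61) + 18647 = -15727 + 18647 = 2920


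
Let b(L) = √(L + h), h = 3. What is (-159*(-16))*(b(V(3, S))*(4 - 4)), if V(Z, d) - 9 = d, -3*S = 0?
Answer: 0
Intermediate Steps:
S = 0 (S = -⅓*0 = 0)
V(Z, d) = 9 + d
b(L) = √(3 + L) (b(L) = √(L + 3) = √(3 + L))
(-159*(-16))*(b(V(3, S))*(4 - 4)) = (-159*(-16))*(√(3 + (9 + 0))*(4 - 4)) = 2544*(√(3 + 9)*0) = 2544*(√12*0) = 2544*((2*√3)*0) = 2544*0 = 0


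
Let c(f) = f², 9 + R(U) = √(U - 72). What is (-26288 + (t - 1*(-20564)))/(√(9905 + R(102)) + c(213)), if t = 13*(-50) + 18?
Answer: -6356/(45369 + √(9896 + √30)) ≈ -0.13979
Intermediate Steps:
R(U) = -9 + √(-72 + U) (R(U) = -9 + √(U - 72) = -9 + √(-72 + U))
t = -632 (t = -650 + 18 = -632)
(-26288 + (t - 1*(-20564)))/(√(9905 + R(102)) + c(213)) = (-26288 + (-632 - 1*(-20564)))/(√(9905 + (-9 + √(-72 + 102))) + 213²) = (-26288 + (-632 + 20564))/(√(9905 + (-9 + √30)) + 45369) = (-26288 + 19932)/(√(9896 + √30) + 45369) = -6356/(45369 + √(9896 + √30))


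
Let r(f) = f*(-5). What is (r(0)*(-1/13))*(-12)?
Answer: 0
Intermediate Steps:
r(f) = -5*f
(r(0)*(-1/13))*(-12) = ((-5*0)*(-1/13))*(-12) = (0*(-1*1/13))*(-12) = (0*(-1/13))*(-12) = 0*(-12) = 0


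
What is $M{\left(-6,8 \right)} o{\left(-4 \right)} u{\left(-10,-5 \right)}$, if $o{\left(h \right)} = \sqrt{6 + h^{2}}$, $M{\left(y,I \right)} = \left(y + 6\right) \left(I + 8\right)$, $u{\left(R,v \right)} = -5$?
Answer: $0$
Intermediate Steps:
$M{\left(y,I \right)} = \left(6 + y\right) \left(8 + I\right)$
$M{\left(-6,8 \right)} o{\left(-4 \right)} u{\left(-10,-5 \right)} = \left(48 + 6 \cdot 8 + 8 \left(-6\right) + 8 \left(-6\right)\right) \sqrt{6 + \left(-4\right)^{2}} \left(-5\right) = \left(48 + 48 - 48 - 48\right) \sqrt{6 + 16} \left(-5\right) = 0 \sqrt{22} \left(-5\right) = 0 \left(-5\right) = 0$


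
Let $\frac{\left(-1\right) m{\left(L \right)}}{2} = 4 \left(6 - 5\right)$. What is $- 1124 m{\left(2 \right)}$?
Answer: $8992$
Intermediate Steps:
$m{\left(L \right)} = -8$ ($m{\left(L \right)} = - 2 \cdot 4 \left(6 - 5\right) = - 2 \cdot 4 \cdot 1 = \left(-2\right) 4 = -8$)
$- 1124 m{\left(2 \right)} = \left(-1124\right) \left(-8\right) = 8992$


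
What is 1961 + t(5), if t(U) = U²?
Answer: 1986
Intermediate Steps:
1961 + t(5) = 1961 + 5² = 1961 + 25 = 1986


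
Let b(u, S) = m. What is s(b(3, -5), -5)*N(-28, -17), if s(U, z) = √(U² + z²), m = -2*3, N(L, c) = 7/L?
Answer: -√61/4 ≈ -1.9526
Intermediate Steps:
m = -6
b(u, S) = -6
s(b(3, -5), -5)*N(-28, -17) = √((-6)² + (-5)²)*(7/(-28)) = √(36 + 25)*(7*(-1/28)) = √61*(-¼) = -√61/4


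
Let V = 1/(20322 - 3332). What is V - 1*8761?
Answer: -148849389/16990 ≈ -8761.0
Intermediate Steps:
V = 1/16990 ≈ 5.8858e-5
V - 1*8761 = 1/16990 - 1*8761 = 1/16990 - 8761 = -148849389/16990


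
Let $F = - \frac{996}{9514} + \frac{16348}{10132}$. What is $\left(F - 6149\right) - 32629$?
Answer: $- \frac{467236593793}{12049481} \approx -38777.0$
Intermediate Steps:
$F = \frac{18180425}{12049481}$ ($F = \left(-996\right) \frac{1}{9514} + 16348 \cdot \frac{1}{10132} = - \frac{498}{4757} + \frac{4087}{2533} = \frac{18180425}{12049481} \approx 1.5088$)
$\left(F - 6149\right) - 32629 = \left(\frac{18180425}{12049481} - 6149\right) - 32629 = - \frac{74074078244}{12049481} - 32629 = - \frac{467236593793}{12049481}$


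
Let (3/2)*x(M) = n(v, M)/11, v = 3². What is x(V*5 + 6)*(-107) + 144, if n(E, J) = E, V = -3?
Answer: 942/11 ≈ 85.636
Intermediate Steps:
v = 9
x(M) = 6/11 (x(M) = 2*(9/11)/3 = 2*(9*(1/11))/3 = (⅔)*(9/11) = 6/11)
x(V*5 + 6)*(-107) + 144 = (6/11)*(-107) + 144 = -642/11 + 144 = 942/11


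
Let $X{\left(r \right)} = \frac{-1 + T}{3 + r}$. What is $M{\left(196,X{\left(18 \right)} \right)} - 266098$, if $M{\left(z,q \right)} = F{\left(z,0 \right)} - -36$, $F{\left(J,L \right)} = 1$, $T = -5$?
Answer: $-266061$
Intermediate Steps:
$X{\left(r \right)} = - \frac{6}{3 + r}$ ($X{\left(r \right)} = \frac{-1 - 5}{3 + r} = - \frac{6}{3 + r}$)
$M{\left(z,q \right)} = 37$ ($M{\left(z,q \right)} = 1 - -36 = 1 + 36 = 37$)
$M{\left(196,X{\left(18 \right)} \right)} - 266098 = 37 - 266098 = -266061$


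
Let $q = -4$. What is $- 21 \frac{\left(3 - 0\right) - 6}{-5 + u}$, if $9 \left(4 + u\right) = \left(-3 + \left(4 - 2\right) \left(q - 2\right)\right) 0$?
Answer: $-7$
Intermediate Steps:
$u = -4$ ($u = -4 + \frac{\left(-3 + \left(4 - 2\right) \left(-4 - 2\right)\right) 0}{9} = -4 + \frac{\left(-3 + 2 \left(-6\right)\right) 0}{9} = -4 + \frac{\left(-3 - 12\right) 0}{9} = -4 + \frac{\left(-15\right) 0}{9} = -4 + \frac{1}{9} \cdot 0 = -4 + 0 = -4$)
$- 21 \frac{\left(3 - 0\right) - 6}{-5 + u} = - 21 \frac{\left(3 - 0\right) - 6}{-5 - 4} = - 21 \frac{\left(3 + 0\right) - 6}{-9} = - 21 \left(3 - 6\right) \left(- \frac{1}{9}\right) = - 21 \left(\left(-3\right) \left(- \frac{1}{9}\right)\right) = \left(-21\right) \frac{1}{3} = -7$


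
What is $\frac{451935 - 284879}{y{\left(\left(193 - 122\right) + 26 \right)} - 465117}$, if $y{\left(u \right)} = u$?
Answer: $- \frac{41764}{116255} \approx -0.35924$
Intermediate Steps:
$\frac{451935 - 284879}{y{\left(\left(193 - 122\right) + 26 \right)} - 465117} = \frac{451935 - 284879}{\left(\left(193 - 122\right) + 26\right) - 465117} = \frac{167056}{\left(71 + 26\right) - 465117} = \frac{167056}{97 - 465117} = \frac{167056}{-465020} = 167056 \left(- \frac{1}{465020}\right) = - \frac{41764}{116255}$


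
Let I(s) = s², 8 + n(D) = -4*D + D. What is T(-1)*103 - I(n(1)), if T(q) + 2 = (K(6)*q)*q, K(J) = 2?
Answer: -121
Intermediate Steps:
n(D) = -8 - 3*D (n(D) = -8 + (-4*D + D) = -8 - 3*D)
T(q) = -2 + 2*q² (T(q) = -2 + (2*q)*q = -2 + 2*q²)
T(-1)*103 - I(n(1)) = (-2 + 2*(-1)²)*103 - (-8 - 3*1)² = (-2 + 2*1)*103 - (-8 - 3)² = (-2 + 2)*103 - 1*(-11)² = 0*103 - 1*121 = 0 - 121 = -121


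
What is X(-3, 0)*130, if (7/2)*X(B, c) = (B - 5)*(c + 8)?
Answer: -16640/7 ≈ -2377.1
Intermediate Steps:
X(B, c) = 2*(-5 + B)*(8 + c)/7 (X(B, c) = 2*((B - 5)*(c + 8))/7 = 2*((-5 + B)*(8 + c))/7 = 2*(-5 + B)*(8 + c)/7)
X(-3, 0)*130 = (-80/7 - 10/7*0 + (16/7)*(-3) + (2/7)*(-3)*0)*130 = (-80/7 + 0 - 48/7 + 0)*130 = -128/7*130 = -16640/7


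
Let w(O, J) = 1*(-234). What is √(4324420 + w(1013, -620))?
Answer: √4324186 ≈ 2079.5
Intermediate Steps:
w(O, J) = -234
√(4324420 + w(1013, -620)) = √(4324420 - 234) = √4324186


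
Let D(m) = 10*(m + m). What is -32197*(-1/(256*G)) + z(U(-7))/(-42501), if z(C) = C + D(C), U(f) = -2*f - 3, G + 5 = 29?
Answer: 455661811/87042048 ≈ 5.2350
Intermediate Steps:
G = 24 (G = -5 + 29 = 24)
U(f) = -3 - 2*f
D(m) = 20*m (D(m) = 10*(2*m) = 20*m)
z(C) = 21*C (z(C) = C + 20*C = 21*C)
-32197*(-1/(256*G)) + z(U(-7))/(-42501) = -32197/((8*(-32))*24) + (21*(-3 - 2*(-7)))/(-42501) = -32197/((-256*24)) + (21*(-3 + 14))*(-1/42501) = -32197/(-6144) + (21*11)*(-1/42501) = -32197*(-1/6144) + 231*(-1/42501) = 32197/6144 - 77/14167 = 455661811/87042048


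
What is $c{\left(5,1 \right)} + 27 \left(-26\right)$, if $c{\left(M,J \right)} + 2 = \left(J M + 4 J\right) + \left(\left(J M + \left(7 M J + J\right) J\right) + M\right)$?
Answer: $-649$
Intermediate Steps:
$c{\left(M,J \right)} = -2 + M + 4 J + J \left(J + 7 J M\right) + 2 J M$ ($c{\left(M,J \right)} = -2 + \left(\left(J M + 4 J\right) + \left(\left(J M + \left(7 M J + J\right) J\right) + M\right)\right) = -2 + \left(\left(4 J + J M\right) + \left(\left(J M + \left(7 J M + J\right) J\right) + M\right)\right) = -2 + \left(\left(4 J + J M\right) + \left(\left(J M + \left(J + 7 J M\right) J\right) + M\right)\right) = -2 + \left(\left(4 J + J M\right) + \left(\left(J M + J \left(J + 7 J M\right)\right) + M\right)\right) = -2 + \left(\left(4 J + J M\right) + \left(M + J M + J \left(J + 7 J M\right)\right)\right) = -2 + \left(M + 4 J + J \left(J + 7 J M\right) + 2 J M\right) = -2 + M + 4 J + J \left(J + 7 J M\right) + 2 J M$)
$c{\left(5,1 \right)} + 27 \left(-26\right) = \left(-2 + 5 + 1^{2} + 4 \cdot 1 + 2 \cdot 1 \cdot 5 + 7 \cdot 5 \cdot 1^{2}\right) + 27 \left(-26\right) = \left(-2 + 5 + 1 + 4 + 10 + 7 \cdot 5 \cdot 1\right) - 702 = \left(-2 + 5 + 1 + 4 + 10 + 35\right) - 702 = 53 - 702 = -649$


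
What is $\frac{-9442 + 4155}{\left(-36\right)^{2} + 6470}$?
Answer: $- \frac{5287}{7766} \approx -0.68079$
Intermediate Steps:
$\frac{-9442 + 4155}{\left(-36\right)^{2} + 6470} = - \frac{5287}{1296 + 6470} = - \frac{5287}{7766}$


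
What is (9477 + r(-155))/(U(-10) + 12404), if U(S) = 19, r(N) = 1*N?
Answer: 9322/12423 ≈ 0.75038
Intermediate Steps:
r(N) = N
(9477 + r(-155))/(U(-10) + 12404) = (9477 - 155)/(19 + 12404) = 9322/12423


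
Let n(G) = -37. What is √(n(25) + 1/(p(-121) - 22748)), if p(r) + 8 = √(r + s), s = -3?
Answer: √2*√((841973 - 74*I*√31)/(-11378 + I*√31))/2 ≈ 1.7676e-9 - 6.0828*I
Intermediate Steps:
p(r) = -8 + √(-3 + r) (p(r) = -8 + √(r - 3) = -8 + √(-3 + r))
√(n(25) + 1/(p(-121) - 22748)) = √(-37 + 1/((-8 + √(-3 - 121)) - 22748)) = √(-37 + 1/((-8 + √(-124)) - 22748)) = √(-37 + 1/((-8 + 2*I*√31) - 22748)) = √(-37 + 1/(-22756 + 2*I*√31))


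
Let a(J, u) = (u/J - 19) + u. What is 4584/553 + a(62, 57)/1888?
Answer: 537919093/64731968 ≈ 8.3099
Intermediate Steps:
a(J, u) = -19 + u + u/J (a(J, u) = (-19 + u/J) + u = -19 + u + u/J)
4584/553 + a(62, 57)/1888 = 4584/553 + (-19 + 57 + 57/62)/1888 = 4584*(1/553) + (-19 + 57 + 57*(1/62))*(1/1888) = 4584/553 + (-19 + 57 + 57/62)*(1/1888) = 4584/553 + (2413/62)*(1/1888) = 4584/553 + 2413/117056 = 537919093/64731968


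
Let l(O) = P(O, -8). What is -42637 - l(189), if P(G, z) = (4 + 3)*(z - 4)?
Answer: -42553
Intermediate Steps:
P(G, z) = -28 + 7*z (P(G, z) = 7*(-4 + z) = -28 + 7*z)
l(O) = -84 (l(O) = -28 + 7*(-8) = -28 - 56 = -84)
-42637 - l(189) = -42637 - 1*(-84) = -42637 + 84 = -42553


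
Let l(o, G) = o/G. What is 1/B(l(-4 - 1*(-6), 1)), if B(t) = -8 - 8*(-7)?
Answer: 1/48 ≈ 0.020833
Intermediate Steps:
B(t) = 48 (B(t) = -8 + 56 = 48)
1/B(l(-4 - 1*(-6), 1)) = 1/48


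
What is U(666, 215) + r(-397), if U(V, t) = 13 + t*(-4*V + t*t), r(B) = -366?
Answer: 9365262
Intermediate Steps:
U(V, t) = 13 + t*(t² - 4*V) (U(V, t) = 13 + t*(-4*V + t²) = 13 + t*(t² - 4*V))
U(666, 215) + r(-397) = (13 + 215³ - 4*666*215) - 366 = (13 + 9938375 - 572760) - 366 = 9365628 - 366 = 9365262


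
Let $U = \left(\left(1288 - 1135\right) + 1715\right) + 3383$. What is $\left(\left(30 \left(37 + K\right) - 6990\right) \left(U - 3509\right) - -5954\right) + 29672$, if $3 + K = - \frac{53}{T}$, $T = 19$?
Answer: $- \frac{199687946}{19} \approx -1.051 \cdot 10^{7}$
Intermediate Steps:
$K = - \frac{110}{19}$ ($K = -3 - \frac{53}{19} = - \frac{110}{19} \approx -5.7895$)
$U = 5251$ ($U = \left(153 + 1715\right) + 3383 = 1868 + 3383 = 5251$)
$\left(\left(30 \left(37 + K\right) - 6990\right) \left(U - 3509\right) - -5954\right) + 29672 = \left(\left(30 \left(37 - \frac{110}{19}\right) - 6990\right) \left(5251 - 3509\right) - -5954\right) + 29672 = \left(\left(30 \cdot \frac{593}{19} - 6990\right) 1742 + 5954\right) + 29672 = \left(\left(\frac{17790}{19} - 6990\right) 1742 + 5954\right) + 29672 = \left(\left(- \frac{115020}{19}\right) 1742 + 5954\right) + 29672 = \left(- \frac{200364840}{19} + 5954\right) + 29672 = - \frac{200251714}{19} + 29672 = - \frac{199687946}{19}$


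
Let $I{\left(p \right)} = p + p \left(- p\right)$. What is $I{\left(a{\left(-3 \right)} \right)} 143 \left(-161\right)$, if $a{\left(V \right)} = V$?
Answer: $276276$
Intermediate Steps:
$I{\left(p \right)} = p - p^{2}$
$I{\left(a{\left(-3 \right)} \right)} 143 \left(-161\right) = - 3 \left(1 - -3\right) 143 \left(-161\right) = - 3 \left(1 + 3\right) 143 \left(-161\right) = \left(-3\right) 4 \cdot 143 \left(-161\right) = \left(-12\right) 143 \left(-161\right) = \left(-1716\right) \left(-161\right) = 276276$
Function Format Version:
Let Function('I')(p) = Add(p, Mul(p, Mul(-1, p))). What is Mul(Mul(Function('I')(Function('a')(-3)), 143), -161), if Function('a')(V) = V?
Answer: 276276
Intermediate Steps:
Function('I')(p) = Add(p, Mul(-1, Pow(p, 2)))
Mul(Mul(Function('I')(Function('a')(-3)), 143), -161) = Mul(Mul(Mul(-3, Add(1, Mul(-1, -3))), 143), -161) = Mul(Mul(Mul(-3, Add(1, 3)), 143), -161) = Mul(Mul(Mul(-3, 4), 143), -161) = Mul(Mul(-12, 143), -161) = Mul(-1716, -161) = 276276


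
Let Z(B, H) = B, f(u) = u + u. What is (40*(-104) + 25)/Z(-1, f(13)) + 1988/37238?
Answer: 76990559/18619 ≈ 4135.1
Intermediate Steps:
f(u) = 2*u
(40*(-104) + 25)/Z(-1, f(13)) + 1988/37238 = (40*(-104) + 25)/(-1) + 1988/37238 = (-4160 + 25)*(-1) + 1988*(1/37238) = -4135*(-1) + 994/18619 = 4135 + 994/18619 = 76990559/18619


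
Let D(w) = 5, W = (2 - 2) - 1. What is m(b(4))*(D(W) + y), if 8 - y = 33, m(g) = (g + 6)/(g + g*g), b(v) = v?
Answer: -10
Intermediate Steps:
W = -1 (W = 0 - 1 = -1)
m(g) = (6 + g)/(g + g²)
y = -25 (y = 8 - 1*33 = 8 - 33 = -25)
m(b(4))*(D(W) + y) = ((6 + 4)/(4*(1 + 4)))*(5 - 25) = ((¼)*10/5)*(-20) = ((¼)*(⅕)*10)*(-20) = (½)*(-20) = -10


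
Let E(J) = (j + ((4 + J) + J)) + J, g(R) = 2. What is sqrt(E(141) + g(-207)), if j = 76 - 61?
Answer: 2*sqrt(111) ≈ 21.071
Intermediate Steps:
j = 15
E(J) = 19 + 3*J (E(J) = (15 + ((4 + J) + J)) + J = (15 + (4 + 2*J)) + J = (19 + 2*J) + J = 19 + 3*J)
sqrt(E(141) + g(-207)) = sqrt((19 + 3*141) + 2) = sqrt((19 + 423) + 2) = sqrt(442 + 2) = sqrt(444) = 2*sqrt(111)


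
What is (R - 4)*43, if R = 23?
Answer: 817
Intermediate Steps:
(R - 4)*43 = (23 - 4)*43 = 19*43 = 817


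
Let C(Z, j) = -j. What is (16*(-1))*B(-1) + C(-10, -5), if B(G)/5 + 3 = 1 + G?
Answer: 245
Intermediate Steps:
B(G) = -10 + 5*G (B(G) = -15 + 5*(1 + G) = -15 + (5 + 5*G) = -10 + 5*G)
(16*(-1))*B(-1) + C(-10, -5) = (16*(-1))*(-10 + 5*(-1)) - 1*(-5) = -16*(-10 - 5) + 5 = -16*(-15) + 5 = 240 + 5 = 245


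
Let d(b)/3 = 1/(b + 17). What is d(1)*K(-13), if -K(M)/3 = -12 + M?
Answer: 25/2 ≈ 12.500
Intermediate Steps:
K(M) = 36 - 3*M (K(M) = -3*(-12 + M) = 36 - 3*M)
d(b) = 3/(17 + b) (d(b) = 3/(b + 17) = 3/(17 + b))
d(1)*K(-13) = (3/(17 + 1))*(36 - 3*(-13)) = (3/18)*(36 + 39) = (3*(1/18))*75 = (⅙)*75 = 25/2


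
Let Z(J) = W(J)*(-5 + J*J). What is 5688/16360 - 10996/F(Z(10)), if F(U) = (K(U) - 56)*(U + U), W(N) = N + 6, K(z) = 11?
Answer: 5987581/13987800 ≈ 0.42806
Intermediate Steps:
W(N) = 6 + N
Z(J) = (-5 + J**2)*(6 + J) (Z(J) = (6 + J)*(-5 + J*J) = (6 + J)*(-5 + J**2) = (-5 + J**2)*(6 + J))
F(U) = -90*U (F(U) = (11 - 56)*(U + U) = -90*U)
5688/16360 - 10996/F(Z(10)) = 5688/16360 - 10996*(-1/(90*(-5 + 10**2)*(6 + 10))) = 5688*(1/16360) - 10996*(-1/(1440*(-5 + 100))) = 711/2045 - 10996/((-8550*16)) = 711/2045 - 10996/((-90*1520)) = 711/2045 - 10996/(-136800) = 711/2045 - 10996*(-1/136800) = 711/2045 + 2749/34200 = 5987581/13987800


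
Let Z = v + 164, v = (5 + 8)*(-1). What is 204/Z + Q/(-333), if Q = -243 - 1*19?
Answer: 107494/50283 ≈ 2.1378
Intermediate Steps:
v = -13 (v = 13*(-1) = -13)
Z = 151 (Z = -13 + 164 = 151)
Q = -262 (Q = -243 - 19 = -262)
204/Z + Q/(-333) = 204/151 - 262/(-333) = 204*(1/151) - 262*(-1/333) = 204/151 + 262/333 = 107494/50283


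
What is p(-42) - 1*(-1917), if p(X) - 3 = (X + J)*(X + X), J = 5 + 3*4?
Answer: 4020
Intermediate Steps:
J = 17 (J = 5 + 12 = 17)
p(X) = 3 + 2*X*(17 + X) (p(X) = 3 + (X + 17)*(X + X) = 3 + (17 + X)*(2*X) = 3 + 2*X*(17 + X))
p(-42) - 1*(-1917) = (3 + 2*(-42)**2 + 34*(-42)) - 1*(-1917) = (3 + 2*1764 - 1428) + 1917 = (3 + 3528 - 1428) + 1917 = 2103 + 1917 = 4020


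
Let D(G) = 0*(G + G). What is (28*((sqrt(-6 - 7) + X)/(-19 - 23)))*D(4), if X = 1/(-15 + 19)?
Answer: 0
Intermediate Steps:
X = 1/4 ≈ 0.25000
D(G) = 0 (D(G) = 0*(2*G) = 0)
(28*((sqrt(-6 - 7) + X)/(-19 - 23)))*D(4) = (28*((sqrt(-6 - 7) + 1/4)/(-19 - 23)))*0 = (28*((sqrt(-13) + 1/4)/(-42)))*0 = (28*((I*sqrt(13) + 1/4)*(-1/42)))*0 = (28*((1/4 + I*sqrt(13))*(-1/42)))*0 = (28*(-1/168 - I*sqrt(13)/42))*0 = (-1/6 - 2*I*sqrt(13)/3)*0 = 0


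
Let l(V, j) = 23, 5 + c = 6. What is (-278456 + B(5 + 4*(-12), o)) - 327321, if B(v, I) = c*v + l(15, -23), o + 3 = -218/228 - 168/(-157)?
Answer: -605797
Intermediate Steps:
c = 1 (c = -5 + 6 = 1)
o = -51655/17898 (o = -3 + (-218/228 - 168/(-157)) = -3 + (-218*1/228 - 168*(-1/157)) = -3 + (-109/114 + 168/157) = -3 + 2039/17898 = -51655/17898 ≈ -2.8861)
B(v, I) = 23 + v (B(v, I) = 1*v + 23 = v + 23 = 23 + v)
(-278456 + B(5 + 4*(-12), o)) - 327321 = (-278456 + (23 + (5 + 4*(-12)))) - 327321 = (-278456 + (23 + (5 - 48))) - 327321 = (-278456 + (23 - 43)) - 327321 = (-278456 - 20) - 327321 = -278476 - 327321 = -605797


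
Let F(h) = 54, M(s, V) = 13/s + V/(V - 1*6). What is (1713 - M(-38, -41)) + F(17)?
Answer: 3154915/1786 ≈ 1766.5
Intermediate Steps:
M(s, V) = 13/s + V/(-6 + V) (M(s, V) = 13/s + V/(V - 6) = 13/s + V/(-6 + V))
(1713 - M(-38, -41)) + F(17) = (1713 - (-78 + 13*(-41) - 41*(-38))/((-38)*(-6 - 41))) + 54 = (1713 - (-1)*(-78 - 533 + 1558)/(38*(-47))) + 54 = (1713 - (-1)*(-1)*947/(38*47)) + 54 = (1713 - 1*947/1786) + 54 = (1713 - 947/1786) + 54 = 3058471/1786 + 54 = 3154915/1786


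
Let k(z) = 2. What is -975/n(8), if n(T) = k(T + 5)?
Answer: -975/2 ≈ -487.50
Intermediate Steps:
n(T) = 2
-975/n(8) = -975/2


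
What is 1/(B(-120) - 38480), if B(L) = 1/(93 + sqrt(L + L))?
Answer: (-4*sqrt(15) + 93*I)/(-3578639*I + 153920*sqrt(15)) ≈ -2.5988e-5 + 1.1759e-12*I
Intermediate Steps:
B(L) = 1/(93 + sqrt(2)*sqrt(L)) (B(L) = 1/(93 + sqrt(2*L)) = 1/(93 + sqrt(2)*sqrt(L)))
1/(B(-120) - 38480) = 1/(1/(93 + sqrt(2)*sqrt(-120)) - 38480) = 1/(1/(93 + sqrt(2)*(2*I*sqrt(30))) - 38480) = 1/(1/(93 + 4*I*sqrt(15)) - 38480) = 1/(-38480 + 1/(93 + 4*I*sqrt(15)))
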